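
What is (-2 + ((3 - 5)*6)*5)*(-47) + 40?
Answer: 2954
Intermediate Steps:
(-2 + ((3 - 5)*6)*5)*(-47) + 40 = (-2 - 2*6*5)*(-47) + 40 = (-2 - 12*5)*(-47) + 40 = (-2 - 60)*(-47) + 40 = -62*(-47) + 40 = 2914 + 40 = 2954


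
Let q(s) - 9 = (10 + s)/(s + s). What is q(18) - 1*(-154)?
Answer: 1474/9 ≈ 163.78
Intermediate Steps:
q(s) = 9 + (10 + s)/(2*s) (q(s) = 9 + (10 + s)/(s + s) = 9 + (10 + s)/((2*s)) = 9 + (10 + s)*(1/(2*s)) = 9 + (10 + s)/(2*s))
q(18) - 1*(-154) = (19/2 + 5/18) - 1*(-154) = (19/2 + 5*(1/18)) + 154 = (19/2 + 5/18) + 154 = 88/9 + 154 = 1474/9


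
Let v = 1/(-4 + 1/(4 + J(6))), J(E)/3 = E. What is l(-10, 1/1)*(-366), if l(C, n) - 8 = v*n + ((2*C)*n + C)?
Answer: 236192/29 ≈ 8144.6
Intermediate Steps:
J(E) = 3*E
v = -22/87 (v = 1/(-4 + 1/(4 + 3*6)) = 1/(-4 + 1/(4 + 18)) = 1/(-4 + 1/22) = 1/(-87/22) = -22/87 ≈ -0.25287)
l(C, n) = 8 + C - 22*n/87 + 2*C*n (l(C, n) = 8 + (-22*n/87 + ((2*C)*n + C)) = 8 + (-22*n/87 + (2*C*n + C)) = 8 + (-22*n/87 + (C + 2*C*n)) = 8 + (C - 22*n/87 + 2*C*n) = 8 + C - 22*n/87 + 2*C*n)
l(-10, 1/1)*(-366) = (8 - 10 - 22/87/1 + 2*(-10)/1)*(-366) = (8 - 10 - 22/87*1 + 2*(-10)*1)*(-366) = (8 - 10 - 22/87 - 20)*(-366) = -1936/87*(-366) = 236192/29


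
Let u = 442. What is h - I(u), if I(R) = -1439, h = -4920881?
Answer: -4919442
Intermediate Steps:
h - I(u) = -4920881 - 1*(-1439) = -4920881 + 1439 = -4919442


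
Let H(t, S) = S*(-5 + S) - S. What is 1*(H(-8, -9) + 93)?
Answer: 228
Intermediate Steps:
H(t, S) = -S + S*(-5 + S)
1*(H(-8, -9) + 93) = 1*(-9*(-6 - 9) + 93) = 1*(-9*(-15) + 93) = 1*(135 + 93) = 1*228 = 228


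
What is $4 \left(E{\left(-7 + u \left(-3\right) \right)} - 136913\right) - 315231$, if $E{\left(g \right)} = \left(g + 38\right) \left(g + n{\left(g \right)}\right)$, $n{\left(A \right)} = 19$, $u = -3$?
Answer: $-859523$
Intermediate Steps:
$E{\left(g \right)} = \left(19 + g\right) \left(38 + g\right)$ ($E{\left(g \right)} = \left(g + 38\right) \left(g + 19\right) = \left(38 + g\right) \left(19 + g\right) = \left(19 + g\right) \left(38 + g\right)$)
$4 \left(E{\left(-7 + u \left(-3\right) \right)} - 136913\right) - 315231 = 4 \left(\left(722 + \left(-7 - -9\right)^{2} + 57 \left(-7 - -9\right)\right) - 136913\right) - 315231 = 4 \left(\left(722 + \left(-7 + 9\right)^{2} + 57 \left(-7 + 9\right)\right) - 136913\right) - 315231 = 4 \left(\left(722 + 2^{2} + 57 \cdot 2\right) - 136913\right) - 315231 = 4 \left(\left(722 + 4 + 114\right) - 136913\right) - 315231 = 4 \left(840 - 136913\right) - 315231 = 4 \left(-136073\right) - 315231 = -544292 - 315231 = -859523$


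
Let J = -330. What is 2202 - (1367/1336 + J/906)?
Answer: 444089735/201736 ≈ 2201.3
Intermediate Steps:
2202 - (1367/1336 + J/906) = 2202 - (1367/1336 - 330/906) = 2202 - (1367*(1/1336) - 330*1/906) = 2202 - (1367/1336 - 55/151) = 2202 - 1*132937/201736 = 2202 - 132937/201736 = 444089735/201736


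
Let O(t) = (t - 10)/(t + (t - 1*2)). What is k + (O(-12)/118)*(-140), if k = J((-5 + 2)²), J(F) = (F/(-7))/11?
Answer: -66193/59059 ≈ -1.1208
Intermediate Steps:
O(t) = (-10 + t)/(-2 + 2*t) (O(t) = (-10 + t)/(t + (t - 2)) = (-10 + t)/(t + (-2 + t)) = (-10 + t)/(-2 + 2*t))
J(F) = -F/77 (J(F) = (F*(-⅐))*(1/11) = -F/7*(1/11) = -F/77)
k = -9/77 (k = -(-5 + 2)²/77 = -1/77*(-3)² = -1/77*9 = -9/77 ≈ -0.11688)
k + (O(-12)/118)*(-140) = -9/77 + (((-10 - 12)/(2*(-1 - 12)))/118)*(-140) = -9/77 + (((½)*(-22)/(-13))*(1/118))*(-140) = -9/77 + (((½)*(-1/13)*(-22))*(1/118))*(-140) = -9/77 + ((11/13)*(1/118))*(-140) = -9/77 + (11/1534)*(-140) = -9/77 - 770/767 = -66193/59059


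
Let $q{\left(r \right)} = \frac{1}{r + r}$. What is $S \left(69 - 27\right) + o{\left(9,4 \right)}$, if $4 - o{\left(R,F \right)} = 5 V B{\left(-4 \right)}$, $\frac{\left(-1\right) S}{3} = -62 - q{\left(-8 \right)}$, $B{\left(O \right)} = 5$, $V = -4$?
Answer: $\frac{63265}{8} \approx 7908.1$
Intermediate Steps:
$q{\left(r \right)} = \frac{1}{2 r}$
$S = \frac{2973}{16}$ ($S = - 3 \left(-62 - \frac{1}{2 \left(-8\right)}\right) = - 3 \left(-62 - \frac{1}{2} \left(- \frac{1}{8}\right)\right) = - 3 \left(-62 - - \frac{1}{16}\right) = - 3 \left(-62 + \frac{1}{16}\right) = \left(-3\right) \left(- \frac{991}{16}\right) = \frac{2973}{16} \approx 185.81$)
$o{\left(R,F \right)} = 104$ ($o{\left(R,F \right)} = 4 - 5 \left(-4\right) 5 = 4 - \left(-20\right) 5 = 4 - -100 = 4 + 100 = 104$)
$S \left(69 - 27\right) + o{\left(9,4 \right)} = \frac{2973 \left(69 - 27\right)}{16} + 104 = \frac{2973}{16} \cdot 42 + 104 = \frac{62433}{8} + 104 = \frac{63265}{8}$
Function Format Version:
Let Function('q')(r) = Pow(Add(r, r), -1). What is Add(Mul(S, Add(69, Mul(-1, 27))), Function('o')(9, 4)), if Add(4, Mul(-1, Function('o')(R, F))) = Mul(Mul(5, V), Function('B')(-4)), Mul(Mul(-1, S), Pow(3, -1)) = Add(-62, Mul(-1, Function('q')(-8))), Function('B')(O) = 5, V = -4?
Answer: Rational(63265, 8) ≈ 7908.1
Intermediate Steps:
Function('q')(r) = Mul(Rational(1, 2), Pow(r, -1)) (Function('q')(r) = Pow(Mul(2, r), -1) = Mul(Rational(1, 2), Pow(r, -1)))
S = Rational(2973, 16) (S = Mul(-3, Add(-62, Mul(-1, Mul(Rational(1, 2), Pow(-8, -1))))) = Mul(-3, Add(-62, Mul(-1, Mul(Rational(1, 2), Rational(-1, 8))))) = Mul(-3, Add(-62, Mul(-1, Rational(-1, 16)))) = Mul(-3, Add(-62, Rational(1, 16))) = Mul(-3, Rational(-991, 16)) = Rational(2973, 16) ≈ 185.81)
Function('o')(R, F) = 104 (Function('o')(R, F) = Add(4, Mul(-1, Mul(Mul(5, -4), 5))) = Add(4, Mul(-1, Mul(-20, 5))) = Add(4, Mul(-1, -100)) = Add(4, 100) = 104)
Add(Mul(S, Add(69, Mul(-1, 27))), Function('o')(9, 4)) = Add(Mul(Rational(2973, 16), Add(69, Mul(-1, 27))), 104) = Add(Mul(Rational(2973, 16), Add(69, -27)), 104) = Add(Mul(Rational(2973, 16), 42), 104) = Add(Rational(62433, 8), 104) = Rational(63265, 8)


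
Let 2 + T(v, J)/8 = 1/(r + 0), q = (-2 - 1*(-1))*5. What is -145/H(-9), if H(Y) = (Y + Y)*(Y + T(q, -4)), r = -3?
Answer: -145/498 ≈ -0.29116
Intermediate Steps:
q = -5 (q = (-2 + 1)*5 = -1*5 = -5)
T(v, J) = -56/3 (T(v, J) = -16 + 8/(-3 + 0) = -16 + 8/(-3) = -16 + 8*(-⅓) = -16 - 8/3 = -56/3)
H(Y) = 2*Y*(-56/3 + Y) (H(Y) = (Y + Y)*(Y - 56/3) = (2*Y)*(-56/3 + Y) = 2*Y*(-56/3 + Y))
-145/H(-9) = -145*(-1/(6*(-56 + 3*(-9)))) = -145*(-1/(6*(-56 - 27))) = -145/((⅔)*(-9)*(-83)) = -145/498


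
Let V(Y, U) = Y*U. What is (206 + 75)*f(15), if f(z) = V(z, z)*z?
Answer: 948375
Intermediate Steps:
V(Y, U) = U*Y
f(z) = z**3 (f(z) = (z*z)*z = z**2*z = z**3)
(206 + 75)*f(15) = (206 + 75)*15**3 = 281*3375 = 948375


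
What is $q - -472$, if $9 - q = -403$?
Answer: $884$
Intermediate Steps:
$q = 412$ ($q = 9 - -403 = 9 + 403 = 412$)
$q - -472 = 412 - -472 = 412 + 472 = 884$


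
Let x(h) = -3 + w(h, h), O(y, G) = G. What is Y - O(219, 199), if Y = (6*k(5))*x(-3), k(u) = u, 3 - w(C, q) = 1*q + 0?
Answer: -109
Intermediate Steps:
w(C, q) = 3 - q (w(C, q) = 3 - (1*q + 0) = 3 - (q + 0) = 3 - q)
x(h) = -h (x(h) = -3 + (3 - h) = -h)
Y = 90 (Y = (6*5)*(-1*(-3)) = 30*3 = 90)
Y - O(219, 199) = 90 - 1*199 = 90 - 199 = -109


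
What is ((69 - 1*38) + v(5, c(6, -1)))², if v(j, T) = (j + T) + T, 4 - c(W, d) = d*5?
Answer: 2916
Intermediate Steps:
c(W, d) = 4 - 5*d (c(W, d) = 4 - d*5 = 4 - 5*d)
v(j, T) = j + 2*T (v(j, T) = (T + j) + T = j + 2*T)
((69 - 1*38) + v(5, c(6, -1)))² = ((69 - 1*38) + (5 + 2*(4 - 5*(-1))))² = ((69 - 38) + (5 + 2*(4 + 5)))² = (31 + (5 + 2*9))² = (31 + (5 + 18))² = (31 + 23)² = 54² = 2916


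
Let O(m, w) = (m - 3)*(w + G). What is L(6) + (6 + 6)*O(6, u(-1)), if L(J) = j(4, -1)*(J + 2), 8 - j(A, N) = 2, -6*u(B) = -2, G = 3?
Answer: 168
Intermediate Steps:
u(B) = ⅓ (u(B) = -⅙*(-2) = ⅓)
j(A, N) = 6 (j(A, N) = 8 - 1*2 = 8 - 2 = 6)
L(J) = 12 + 6*J (L(J) = 6*(J + 2) = 6*(2 + J) = 12 + 6*J)
O(m, w) = (-3 + m)*(3 + w) (O(m, w) = (m - 3)*(w + 3) = (-3 + m)*(3 + w))
L(6) + (6 + 6)*O(6, u(-1)) = (12 + 6*6) + (6 + 6)*(-9 - 3*⅓ + 3*6 + 6*(⅓)) = (12 + 36) + 12*(-9 - 1 + 18 + 2) = 48 + 12*10 = 48 + 120 = 168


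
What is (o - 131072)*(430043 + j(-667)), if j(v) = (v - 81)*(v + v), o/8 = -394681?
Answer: -4695595495000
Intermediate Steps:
o = -3157448 (o = 8*(-394681) = -3157448)
j(v) = 2*v*(-81 + v) (j(v) = (-81 + v)*(2*v) = 2*v*(-81 + v))
(o - 131072)*(430043 + j(-667)) = (-3157448 - 131072)*(430043 + 2*(-667)*(-81 - 667)) = -3288520*(430043 + 2*(-667)*(-748)) = -3288520*(430043 + 997832) = -3288520*1427875 = -4695595495000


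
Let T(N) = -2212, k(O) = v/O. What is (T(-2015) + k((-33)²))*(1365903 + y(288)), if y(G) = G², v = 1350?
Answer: -387569470194/121 ≈ -3.2031e+9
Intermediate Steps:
k(O) = 1350/O
(T(-2015) + k((-33)²))*(1365903 + y(288)) = (-2212 + 1350/((-33)²))*(1365903 + 288²) = (-2212 + 1350/1089)*(1365903 + 82944) = (-2212 + 1350*(1/1089))*1448847 = (-2212 + 150/121)*1448847 = -267502/121*1448847 = -387569470194/121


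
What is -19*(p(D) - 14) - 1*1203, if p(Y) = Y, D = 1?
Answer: -956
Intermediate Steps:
-19*(p(D) - 14) - 1*1203 = -19*(1 - 14) - 1*1203 = -19*(-13) - 1203 = 247 - 1203 = -956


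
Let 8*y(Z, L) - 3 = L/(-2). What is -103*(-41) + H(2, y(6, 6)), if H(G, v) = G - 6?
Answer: 4219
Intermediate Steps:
y(Z, L) = 3/8 - L/16 (y(Z, L) = 3/8 + (L/(-2))/8 = 3/8 + (L*(-½))/8 = 3/8 + (-L/2)/8 = 3/8 - L/16)
H(G, v) = -6 + G
-103*(-41) + H(2, y(6, 6)) = -103*(-41) + (-6 + 2) = 4223 - 4 = 4219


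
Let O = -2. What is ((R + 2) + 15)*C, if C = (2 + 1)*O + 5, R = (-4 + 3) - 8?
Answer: -8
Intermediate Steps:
R = -9 (R = -1 - 8 = -9)
C = -1 (C = (2 + 1)*(-2) + 5 = 3*(-2) + 5 = -6 + 5 = -1)
((R + 2) + 15)*C = ((-9 + 2) + 15)*(-1) = (-7 + 15)*(-1) = 8*(-1) = -8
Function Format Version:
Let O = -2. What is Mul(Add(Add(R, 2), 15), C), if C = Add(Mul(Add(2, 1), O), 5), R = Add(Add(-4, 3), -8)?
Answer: -8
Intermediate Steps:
R = -9 (R = Add(-1, -8) = -9)
C = -1 (C = Add(Mul(Add(2, 1), -2), 5) = Add(Mul(3, -2), 5) = Add(-6, 5) = -1)
Mul(Add(Add(R, 2), 15), C) = Mul(Add(Add(-9, 2), 15), -1) = Mul(Add(-7, 15), -1) = Mul(8, -1) = -8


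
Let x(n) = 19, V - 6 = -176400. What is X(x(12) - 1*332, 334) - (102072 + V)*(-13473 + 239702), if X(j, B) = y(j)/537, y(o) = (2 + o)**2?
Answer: 9029006260027/537 ≈ 1.6814e+10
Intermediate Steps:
V = -176394 (V = 6 - 176400 = -176394)
X(j, B) = (2 + j)**2/537
X(x(12) - 1*332, 334) - (102072 + V)*(-13473 + 239702) = (2 + (19 - 1*332))**2/537 - (102072 - 176394)*(-13473 + 239702) = (2 + (19 - 332))**2/537 - (-74322)*226229 = (2 - 313)**2/537 - 1*(-16813791738) = (1/537)*(-311)**2 + 16813791738 = (1/537)*96721 + 16813791738 = 96721/537 + 16813791738 = 9029006260027/537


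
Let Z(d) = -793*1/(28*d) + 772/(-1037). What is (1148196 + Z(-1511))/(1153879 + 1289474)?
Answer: 16791741984727/35732731245596 ≈ 0.46993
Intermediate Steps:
Z(d) = -772/1037 - 793/(28*d) (Z(d) = -793*1/(28*d) + 772*(-1/1037) = -793/(28*d) - 772/1037 = -772/1037 - 793/(28*d))
(1148196 + Z(-1511))/(1153879 + 1289474) = (1148196 + (1/29036)*(-822341 - 21616*(-1511))/(-1511))/(1153879 + 1289474) = (1148196 + (1/29036)*(-1/1511)*(-822341 + 32661776))/2443353 = (1148196 + (1/29036)*(-1/1511)*31839435)*(1/2443353) = (1148196 - 31839435/43873396)*(1/2443353) = (50375225954181/43873396)*(1/2443353) = 16791741984727/35732731245596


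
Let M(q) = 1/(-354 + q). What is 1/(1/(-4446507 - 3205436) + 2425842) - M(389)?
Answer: -742485475720/25987366595407 ≈ -0.028571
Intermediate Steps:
1/(1/(-4446507 - 3205436) + 2425842) - M(389) = 1/(1/(-4446507 - 3205436) + 2425842) - 1/(-354 + 389) = 1/(1/(-7651943) + 2425842) - 1/35 = 1/(-1/7651943 + 2425842) - 1*1/35 = 1/(18562404711005/7651943) - 1/35 = 7651943/18562404711005 - 1/35 = -742485475720/25987366595407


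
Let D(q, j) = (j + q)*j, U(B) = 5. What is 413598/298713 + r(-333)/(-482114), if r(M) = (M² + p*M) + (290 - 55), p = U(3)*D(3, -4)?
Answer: 28032771890/24002286547 ≈ 1.1679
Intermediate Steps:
D(q, j) = j*(j + q)
p = 20 (p = 5*(-4*(-4 + 3)) = 5*(-4*(-1)) = 5*4 = 20)
r(M) = 235 + M² + 20*M (r(M) = (M² + 20*M) + (290 - 55) = (M² + 20*M) + 235 = 235 + M² + 20*M)
413598/298713 + r(-333)/(-482114) = 413598/298713 + (235 + (-333)² + 20*(-333))/(-482114) = 413598*(1/298713) + (235 + 110889 - 6660)*(-1/482114) = 137866/99571 + 104464*(-1/482114) = 137866/99571 - 52232/241057 = 28032771890/24002286547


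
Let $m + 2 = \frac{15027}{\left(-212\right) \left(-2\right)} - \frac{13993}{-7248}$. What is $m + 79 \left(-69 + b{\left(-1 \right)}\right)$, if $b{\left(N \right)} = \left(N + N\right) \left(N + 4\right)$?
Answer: $- \frac{2262465397}{384144} \approx -5889.6$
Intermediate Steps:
$m = \frac{13587803}{384144}$ ($m = -2 + \left(\frac{15027}{\left(-212\right) \left(-2\right)} - \frac{13993}{-7248}\right) = -2 - \left(- \frac{13993}{7248} - \frac{15027}{424}\right) = -2 + \left(15027 \cdot \frac{1}{424} + \frac{13993}{7248}\right) = -2 + \left(\frac{15027}{424} + \frac{13993}{7248}\right) = -2 + \frac{14356091}{384144} = \frac{13587803}{384144} \approx 35.372$)
$b{\left(N \right)} = 2 N \left(4 + N\right)$
$m + 79 \left(-69 + b{\left(-1 \right)}\right) = \frac{13587803}{384144} + 79 \left(-69 + 2 \left(-1\right) \left(4 - 1\right)\right) = \frac{13587803}{384144} + 79 \left(-69 + 2 \left(-1\right) 3\right) = \frac{13587803}{384144} + 79 \left(-69 - 6\right) = \frac{13587803}{384144} + 79 \left(-75\right) = \frac{13587803}{384144} - 5925 = - \frac{2262465397}{384144}$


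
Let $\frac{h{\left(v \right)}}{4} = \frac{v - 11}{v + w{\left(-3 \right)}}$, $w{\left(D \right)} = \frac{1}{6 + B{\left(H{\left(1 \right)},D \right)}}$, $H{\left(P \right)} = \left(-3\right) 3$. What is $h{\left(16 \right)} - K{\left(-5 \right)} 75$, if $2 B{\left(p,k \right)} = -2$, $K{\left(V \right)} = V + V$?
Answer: $\frac{60850}{81} \approx 751.23$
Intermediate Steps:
$H{\left(P \right)} = -9$
$K{\left(V \right)} = 2 V$
$B{\left(p,k \right)} = -1$ ($B{\left(p,k \right)} = \frac{1}{2} \left(-2\right) = -1$)
$w{\left(D \right)} = \frac{1}{5}$ ($w{\left(D \right)} = \frac{1}{6 - 1} = \frac{1}{5}$)
$h{\left(v \right)} = \frac{4 \left(-11 + v\right)}{\frac{1}{5} + v}$ ($h{\left(v \right)} = 4 \frac{v - 11}{v + \frac{1}{5}} = 4 \frac{-11 + v}{\frac{1}{5} + v} = \frac{4 \left(-11 + v\right)}{\frac{1}{5} + v}$)
$h{\left(16 \right)} - K{\left(-5 \right)} 75 = \frac{20 \left(-11 + 16\right)}{1 + 5 \cdot 16} - 2 \left(-5\right) 75 = 20 \frac{1}{1 + 80} \cdot 5 - \left(-10\right) 75 = 20 \cdot \frac{1}{81} \cdot 5 - -750 = 20 \cdot \frac{1}{81} \cdot 5 + 750 = \frac{100}{81} + 750 = \frac{60850}{81}$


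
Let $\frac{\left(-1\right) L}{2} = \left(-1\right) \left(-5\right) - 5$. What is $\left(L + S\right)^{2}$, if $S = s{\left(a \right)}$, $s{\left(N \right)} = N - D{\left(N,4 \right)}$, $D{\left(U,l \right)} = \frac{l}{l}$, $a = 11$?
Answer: $100$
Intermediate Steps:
$D{\left(U,l \right)} = 1$
$s{\left(N \right)} = -1 + N$ ($s{\left(N \right)} = N - 1 = -1 + N$)
$L = 0$ ($L = - 2 \left(\left(-1\right) \left(-5\right) - 5\right) = - 2 \left(5 - 5\right) = \left(-2\right) 0 = 0$)
$S = 10$ ($S = -1 + 11 = 10$)
$\left(L + S\right)^{2} = \left(0 + 10\right)^{2} = 10^{2} = 100$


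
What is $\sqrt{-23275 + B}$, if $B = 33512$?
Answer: $\sqrt{10237} \approx 101.18$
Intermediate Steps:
$\sqrt{-23275 + B} = \sqrt{-23275 + 33512} = \sqrt{10237}$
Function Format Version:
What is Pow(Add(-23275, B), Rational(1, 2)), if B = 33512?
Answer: Pow(10237, Rational(1, 2)) ≈ 101.18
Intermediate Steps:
Pow(Add(-23275, B), Rational(1, 2)) = Pow(Add(-23275, 33512), Rational(1, 2)) = Pow(10237, Rational(1, 2))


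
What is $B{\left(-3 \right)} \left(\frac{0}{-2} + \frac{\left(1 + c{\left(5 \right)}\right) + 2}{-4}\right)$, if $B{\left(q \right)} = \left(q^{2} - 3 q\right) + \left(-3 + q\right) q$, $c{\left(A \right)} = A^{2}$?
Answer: $-252$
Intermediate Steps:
$B{\left(q \right)} = q^{2} - 3 q + q \left(-3 + q\right)$ ($B{\left(q \right)} = \left(q^{2} - 3 q\right) + q \left(-3 + q\right) = q^{2} - 3 q + q \left(-3 + q\right)$)
$B{\left(-3 \right)} \left(\frac{0}{-2} + \frac{\left(1 + c{\left(5 \right)}\right) + 2}{-4}\right) = 2 \left(-3\right) \left(-3 - 3\right) \left(\frac{0}{-2} + \frac{\left(1 + 5^{2}\right) + 2}{-4}\right) = 2 \left(-3\right) \left(-6\right) \left(0 \left(- \frac{1}{2}\right) + \left(\left(1 + 25\right) + 2\right) \left(- \frac{1}{4}\right)\right) = 36 \left(0 + \left(26 + 2\right) \left(- \frac{1}{4}\right)\right) = 36 \left(0 + 28 \left(- \frac{1}{4}\right)\right) = 36 \left(0 - 7\right) = 36 \left(-7\right) = -252$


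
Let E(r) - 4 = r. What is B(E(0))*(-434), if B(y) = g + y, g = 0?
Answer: -1736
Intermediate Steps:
E(r) = 4 + r
B(y) = y (B(y) = 0 + y = y)
B(E(0))*(-434) = (4 + 0)*(-434) = 4*(-434) = -1736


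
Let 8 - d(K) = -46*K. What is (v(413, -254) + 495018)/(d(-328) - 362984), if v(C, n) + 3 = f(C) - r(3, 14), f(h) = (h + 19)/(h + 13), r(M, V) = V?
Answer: -35145143/26842544 ≈ -1.3093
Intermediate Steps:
f(h) = (19 + h)/(13 + h)
d(K) = 8 + 46*K (d(K) = 8 - (-46)*K = 8 + 46*K)
v(C, n) = -17 + (19 + C)/(13 + C) (v(C, n) = -3 + ((19 + C)/(13 + C) - 1*14) = -3 + ((19 + C)/(13 + C) - 14) = -3 + (-14 + (19 + C)/(13 + C)) = -17 + (19 + C)/(13 + C))
(v(413, -254) + 495018)/(d(-328) - 362984) = (2*(-101 - 8*413)/(13 + 413) + 495018)/((8 + 46*(-328)) - 362984) = (2*(-101 - 3304)/426 + 495018)/((8 - 15088) - 362984) = (2*(1/426)*(-3405) + 495018)/(-15080 - 362984) = (-1135/71 + 495018)/(-378064) = (35145143/71)*(-1/378064) = -35145143/26842544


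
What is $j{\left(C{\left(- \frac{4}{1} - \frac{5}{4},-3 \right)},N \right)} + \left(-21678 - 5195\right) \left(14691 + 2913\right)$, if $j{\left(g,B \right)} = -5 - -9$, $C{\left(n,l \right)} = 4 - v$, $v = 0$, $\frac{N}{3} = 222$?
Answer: $-473072288$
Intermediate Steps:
$N = 666$ ($N = 3 \cdot 222 = 666$)
$C{\left(n,l \right)} = 4$ ($C{\left(n,l \right)} = 4 - 0 = 4 + 0 = 4$)
$j{\left(g,B \right)} = 4$ ($j{\left(g,B \right)} = -5 + 9 = 4$)
$j{\left(C{\left(- \frac{4}{1} - \frac{5}{4},-3 \right)},N \right)} + \left(-21678 - 5195\right) \left(14691 + 2913\right) = 4 + \left(-21678 - 5195\right) \left(14691 + 2913\right) = 4 - 473072292 = -473072288$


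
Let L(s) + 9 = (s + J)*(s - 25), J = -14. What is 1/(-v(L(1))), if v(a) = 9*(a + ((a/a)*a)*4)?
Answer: -1/13635 ≈ -7.3341e-5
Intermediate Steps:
L(s) = -9 + (-25 + s)*(-14 + s) (L(s) = -9 + (s - 14)*(s - 25) = -9 + (-14 + s)*(-25 + s) = -9 + (-25 + s)*(-14 + s))
v(a) = 45*a (v(a) = 9*(a + (1*a)*4) = 9*(a + a*4) = 9*(a + 4*a) = 9*(5*a) = 45*a)
1/(-v(L(1))) = 1/(-45*(341 + 1**2 - 39*1)) = 1/(-45*(341 + 1 - 39)) = 1/(-45*303) = 1/(-1*13635) = 1/(-13635) = -1/13635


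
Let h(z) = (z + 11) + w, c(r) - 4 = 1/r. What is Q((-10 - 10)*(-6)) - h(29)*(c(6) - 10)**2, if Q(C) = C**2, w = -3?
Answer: 473075/36 ≈ 13141.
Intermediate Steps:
c(r) = 4 + 1/r
h(z) = 8 + z (h(z) = (z + 11) - 3 = (11 + z) - 3 = 8 + z)
Q((-10 - 10)*(-6)) - h(29)*(c(6) - 10)**2 = ((-10 - 10)*(-6))**2 - (8 + 29)*((4 + 1/6) - 10)**2 = (-20*(-6))**2 - 37*((4 + 1/6) - 10)**2 = 120**2 - 37*(25/6 - 10)**2 = 14400 - 37*(-35/6)**2 = 14400 - 37*1225/36 = 14400 - 1*45325/36 = 14400 - 45325/36 = 473075/36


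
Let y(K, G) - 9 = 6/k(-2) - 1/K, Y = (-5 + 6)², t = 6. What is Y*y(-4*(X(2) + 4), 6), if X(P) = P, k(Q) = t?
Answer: 241/24 ≈ 10.042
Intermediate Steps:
k(Q) = 6
Y = 1 (Y = 1² = 1)
y(K, G) = 10 - 1/K (y(K, G) = 9 + (6/6 - 1/K) = 9 + (6*(⅙) - 1/K) = 9 + (1 - 1/K) = 10 - 1/K)
Y*y(-4*(X(2) + 4), 6) = 1*(10 - 1/((-4*(2 + 4)))) = 1*(10 - 1/((-4*6))) = 1*(10 - 1/(-24)) = 1*(10 - 1*(-1/24)) = 1*(10 + 1/24) = 1*(241/24) = 241/24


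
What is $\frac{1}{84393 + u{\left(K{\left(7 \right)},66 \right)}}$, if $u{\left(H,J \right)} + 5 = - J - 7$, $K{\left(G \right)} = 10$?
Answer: $\frac{1}{84315} \approx 1.186 \cdot 10^{-5}$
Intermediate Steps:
$u{\left(H,J \right)} = -12 - J$ ($u{\left(H,J \right)} = -5 - \left(7 + J\right) = -12 - J$)
$\frac{1}{84393 + u{\left(K{\left(7 \right)},66 \right)}} = \frac{1}{84393 - 78} = \frac{1}{84315}$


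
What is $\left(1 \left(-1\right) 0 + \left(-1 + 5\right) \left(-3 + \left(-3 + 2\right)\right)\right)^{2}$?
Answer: $256$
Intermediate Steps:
$\left(1 \left(-1\right) 0 + \left(-1 + 5\right) \left(-3 + \left(-3 + 2\right)\right)\right)^{2} = \left(\left(-1\right) 0 + 4 \left(-3 - 1\right)\right)^{2} = \left(0 + 4 \left(-4\right)\right)^{2} = \left(0 - 16\right)^{2} = \left(-16\right)^{2} = 256$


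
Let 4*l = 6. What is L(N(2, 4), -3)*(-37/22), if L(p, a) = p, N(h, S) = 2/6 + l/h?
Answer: -481/264 ≈ -1.8220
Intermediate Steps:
l = 3/2 (l = (¼)*6 = 3/2 ≈ 1.5000)
N(h, S) = ⅓ + 3/(2*h) (N(h, S) = 2/6 + 3/(2*h) = 2*(⅙) + 3/(2*h) = ⅓ + 3/(2*h))
L(N(2, 4), -3)*(-37/22) = ((⅙)*(9 + 2*2)/2)*(-37/22) = ((⅙)*(½)*(9 + 4))*(-37*1/22) = ((⅙)*(½)*13)*(-37/22) = (13/12)*(-37/22) = -481/264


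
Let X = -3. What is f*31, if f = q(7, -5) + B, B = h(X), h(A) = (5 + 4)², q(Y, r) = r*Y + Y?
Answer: 1643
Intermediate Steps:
q(Y, r) = Y + Y*r (q(Y, r) = Y*r + Y = Y + Y*r)
h(A) = 81 (h(A) = 9² = 81)
B = 81
f = 53 (f = 7*(1 - 5) + 81 = 7*(-4) + 81 = -28 + 81 = 53)
f*31 = 53*31 = 1643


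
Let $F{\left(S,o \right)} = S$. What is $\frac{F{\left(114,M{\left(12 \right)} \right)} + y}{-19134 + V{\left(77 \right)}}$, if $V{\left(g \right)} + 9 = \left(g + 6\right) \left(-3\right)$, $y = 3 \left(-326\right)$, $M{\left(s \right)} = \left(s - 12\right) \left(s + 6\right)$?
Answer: $\frac{9}{202} \approx 0.044554$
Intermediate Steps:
$M{\left(s \right)} = \left(-12 + s\right) \left(6 + s\right)$
$y = -978$
$V{\left(g \right)} = -27 - 3 g$ ($V{\left(g \right)} = -9 + \left(g + 6\right) \left(-3\right) = -9 + \left(6 + g\right) \left(-3\right) = -9 - \left(18 + 3 g\right) = -27 - 3 g$)
$\frac{F{\left(114,M{\left(12 \right)} \right)} + y}{-19134 + V{\left(77 \right)}} = \frac{114 - 978}{-19134 - 258} = - \frac{864}{-19134 - 258} = - \frac{864}{-19392} = \left(-864\right) \left(- \frac{1}{19392}\right) = \frac{9}{202}$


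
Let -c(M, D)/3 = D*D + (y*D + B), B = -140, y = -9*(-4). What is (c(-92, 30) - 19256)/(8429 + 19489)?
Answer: -12388/13959 ≈ -0.88746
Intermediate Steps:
y = 36
c(M, D) = 420 - 108*D - 3*D² (c(M, D) = -3*(D*D + (36*D - 140)) = -3*(D² + (-140 + 36*D)) = -3*(-140 + D² + 36*D) = 420 - 108*D - 3*D²)
(c(-92, 30) - 19256)/(8429 + 19489) = ((420 - 108*30 - 3*30²) - 19256)/(8429 + 19489) = ((420 - 3240 - 3*900) - 19256)/27918 = ((420 - 3240 - 2700) - 19256)*(1/27918) = (-5520 - 19256)*(1/27918) = -24776*1/27918 = -12388/13959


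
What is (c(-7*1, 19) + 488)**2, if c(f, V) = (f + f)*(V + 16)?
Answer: 4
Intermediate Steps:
c(f, V) = 2*f*(16 + V) (c(f, V) = (2*f)*(16 + V) = 2*f*(16 + V))
(c(-7*1, 19) + 488)**2 = (2*(-7*1)*(16 + 19) + 488)**2 = (2*(-7)*35 + 488)**2 = (-490 + 488)**2 = (-2)**2 = 4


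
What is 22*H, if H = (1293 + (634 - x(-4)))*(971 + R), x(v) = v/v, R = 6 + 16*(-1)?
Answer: 40719492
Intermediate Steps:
R = -10 (R = 6 - 16 = -10)
x(v) = 1
H = 1850886 (H = (1293 + (634 - 1*1))*(971 - 10) = (1293 + (634 - 1))*961 = (1293 + 633)*961 = 1926*961 = 1850886)
22*H = 22*1850886 = 40719492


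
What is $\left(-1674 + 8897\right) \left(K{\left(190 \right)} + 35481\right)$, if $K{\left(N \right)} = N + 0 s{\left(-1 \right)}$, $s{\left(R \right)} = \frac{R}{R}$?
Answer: $257651633$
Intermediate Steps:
$s{\left(R \right)} = 1$
$K{\left(N \right)} = N$ ($K{\left(N \right)} = N + 0 \cdot 1 = N + 0 = N$)
$\left(-1674 + 8897\right) \left(K{\left(190 \right)} + 35481\right) = \left(-1674 + 8897\right) \left(190 + 35481\right) = 7223 \cdot 35671 = 257651633$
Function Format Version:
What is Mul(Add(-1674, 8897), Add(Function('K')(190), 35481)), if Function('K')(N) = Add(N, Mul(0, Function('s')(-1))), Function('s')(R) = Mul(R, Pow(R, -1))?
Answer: 257651633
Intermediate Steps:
Function('s')(R) = 1
Function('K')(N) = N (Function('K')(N) = Add(N, Mul(0, 1)) = Add(N, 0) = N)
Mul(Add(-1674, 8897), Add(Function('K')(190), 35481)) = Mul(Add(-1674, 8897), Add(190, 35481)) = Mul(7223, 35671) = 257651633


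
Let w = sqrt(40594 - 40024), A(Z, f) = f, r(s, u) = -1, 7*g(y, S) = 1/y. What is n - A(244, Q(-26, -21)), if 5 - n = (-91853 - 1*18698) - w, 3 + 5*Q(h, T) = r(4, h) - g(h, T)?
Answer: 100606687/910 + sqrt(570) ≈ 1.1058e+5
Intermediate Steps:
g(y, S) = 1/(7*y)
Q(h, T) = -4/5 - 1/(35*h) (Q(h, T) = -3/5 + (-1 - 1/(7*h))/5 = -3/5 + (-1/5 - 1/(35*h)) = -4/5 - 1/(35*h))
w = sqrt(570) ≈ 23.875
n = 110556 + sqrt(570) (n = 5 - ((-91853 - 1*18698) - sqrt(570)) = 5 - ((-91853 - 18698) - sqrt(570)) = 5 - (-110551 - sqrt(570)) = 5 + (110551 + sqrt(570)) = 110556 + sqrt(570) ≈ 1.1058e+5)
n - A(244, Q(-26, -21)) = (110556 + sqrt(570)) - (-1 - 28*(-26))/(35*(-26)) = (110556 + sqrt(570)) - (-1)*(-1 + 728)/(35*26) = (110556 + sqrt(570)) - (-1)*727/(35*26) = (110556 + sqrt(570)) - 1*(-727/910) = (110556 + sqrt(570)) + 727/910 = 100606687/910 + sqrt(570)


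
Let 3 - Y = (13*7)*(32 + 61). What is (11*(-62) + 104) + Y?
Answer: -9038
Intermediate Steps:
Y = -8460 (Y = 3 - 13*7*(32 + 61) = 3 - 91*93 = 3 - 1*8463 = 3 - 8463 = -8460)
(11*(-62) + 104) + Y = (11*(-62) + 104) - 8460 = (-682 + 104) - 8460 = -578 - 8460 = -9038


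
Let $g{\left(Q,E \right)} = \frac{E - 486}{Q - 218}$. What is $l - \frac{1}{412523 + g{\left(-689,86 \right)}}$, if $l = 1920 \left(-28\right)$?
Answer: $- \frac{20114774992267}{374158761} \approx -53760.0$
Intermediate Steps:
$g{\left(Q,E \right)} = \frac{-486 + E}{-218 + Q}$
$l = -53760$
$l - \frac{1}{412523 + g{\left(-689,86 \right)}} = -53760 - \frac{1}{412523 + \frac{-486 + 86}{-218 - 689}} = -53760 - \frac{1}{412523 + \frac{1}{-907} \left(-400\right)} = -53760 - \frac{1}{412523 - - \frac{400}{907}} = -53760 - \frac{1}{412523 + \frac{400}{907}} = -53760 - \frac{1}{\frac{374158761}{907}} = -53760 - \frac{907}{374158761} = - \frac{20114774992267}{374158761}$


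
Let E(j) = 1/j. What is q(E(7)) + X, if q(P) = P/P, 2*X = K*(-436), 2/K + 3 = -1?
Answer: 110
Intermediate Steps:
K = -½ (K = 2/(-3 - 1) = 2/(-4) = 2*(-¼) = -½ ≈ -0.50000)
X = 109 (X = (-½*(-436))/2 = (½)*218 = 109)
q(P) = 1
q(E(7)) + X = 1 + 109 = 110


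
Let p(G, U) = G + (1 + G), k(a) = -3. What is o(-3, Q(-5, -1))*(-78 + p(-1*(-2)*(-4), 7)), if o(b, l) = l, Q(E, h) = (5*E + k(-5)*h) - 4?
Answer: 2418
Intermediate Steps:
Q(E, h) = -4 - 3*h + 5*E (Q(E, h) = (5*E - 3*h) - 4 = (-3*h + 5*E) - 4 = -4 - 3*h + 5*E)
p(G, U) = 1 + 2*G
o(-3, Q(-5, -1))*(-78 + p(-1*(-2)*(-4), 7)) = (-4 - 3*(-1) + 5*(-5))*(-78 + (1 + 2*(-1*(-2)*(-4)))) = (-4 + 3 - 25)*(-78 + (1 + 2*(2*(-4)))) = -26*(-78 + (1 + 2*(-8))) = -26*(-78 + (1 - 16)) = -26*(-78 - 15) = -26*(-93) = 2418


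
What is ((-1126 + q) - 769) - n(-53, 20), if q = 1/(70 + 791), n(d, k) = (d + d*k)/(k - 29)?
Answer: -579357/287 ≈ -2018.7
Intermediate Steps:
n(d, k) = (d + d*k)/(-29 + k)
q = 1/861 ≈ 0.0011614
((-1126 + q) - 769) - n(-53, 20) = ((-1126 + 1/861) - 769) - (-53)*(1 + 20)/(-29 + 20) = (-969485/861 - 769) - (-53)*21/(-9) = -1631594/861 - (-53)*(-1)*21/9 = -1631594/861 - 1*371/3 = -1631594/861 - 371/3 = -579357/287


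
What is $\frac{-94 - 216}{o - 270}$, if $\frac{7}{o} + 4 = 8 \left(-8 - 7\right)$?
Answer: $\frac{38440}{33487} \approx 1.1479$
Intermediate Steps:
$o = - \frac{7}{124}$ ($o = \frac{7}{-4 + 8 \left(-8 - 7\right)} = \frac{7}{-4 + 8 \left(-15\right)} = \frac{7}{-4 - 120} = \frac{7}{-124} = 7 \left(- \frac{1}{124}\right) = - \frac{7}{124} \approx -0.056452$)
$\frac{-94 - 216}{o - 270} = \frac{-94 - 216}{- \frac{7}{124} - 270} = \frac{-94 - 216}{- \frac{33487}{124}} = \left(-310\right) \left(- \frac{124}{33487}\right) = \frac{38440}{33487}$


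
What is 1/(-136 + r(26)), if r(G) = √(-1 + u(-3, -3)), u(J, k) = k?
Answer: -34/4625 - I/9250 ≈ -0.0073514 - 0.00010811*I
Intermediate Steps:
r(G) = 2*I (r(G) = √(-1 - 3) = √(-4) = 2*I)
1/(-136 + r(26)) = 1/(-136 + 2*I) = (-136 - 2*I)/18500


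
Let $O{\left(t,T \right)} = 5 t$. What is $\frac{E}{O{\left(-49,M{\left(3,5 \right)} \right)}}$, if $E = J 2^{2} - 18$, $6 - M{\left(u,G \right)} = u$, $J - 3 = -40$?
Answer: $\frac{166}{245} \approx 0.67755$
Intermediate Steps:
$J = -37$ ($J = 3 - 40 = -37$)
$M{\left(u,G \right)} = 6 - u$
$E = -166$ ($E = - 37 \cdot 2^{2} - 18 = \left(-37\right) 4 - 18 = -148 - 18 = -166$)
$\frac{E}{O{\left(-49,M{\left(3,5 \right)} \right)}} = - \frac{166}{5 \left(-49\right)} = - \frac{166}{-245} = \left(-166\right) \left(- \frac{1}{245}\right) = \frac{166}{245}$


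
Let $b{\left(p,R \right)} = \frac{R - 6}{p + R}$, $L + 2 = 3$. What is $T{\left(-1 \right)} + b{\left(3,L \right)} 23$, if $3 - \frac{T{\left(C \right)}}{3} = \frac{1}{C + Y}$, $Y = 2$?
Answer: $- \frac{91}{4} \approx -22.75$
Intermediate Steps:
$T{\left(C \right)} = 9 - \frac{3}{2 + C}$ ($T{\left(C \right)} = 9 - \frac{3}{C + 2} = 9 - \frac{3}{2 + C}$)
$L = 1$ ($L = -2 + 3 = 1$)
$b{\left(p,R \right)} = \frac{-6 + R}{R + p}$
$T{\left(-1 \right)} + b{\left(3,L \right)} 23 = \frac{3 \left(5 + 3 \left(-1\right)\right)}{2 - 1} + \frac{-6 + 1}{1 + 3} \cdot 23 = \frac{3 \left(5 - 3\right)}{1} + \frac{1}{4} \left(-5\right) 23 = 3 \cdot 1 \cdot 2 + \frac{1}{4} \left(-5\right) 23 = 6 - \frac{115}{4} = - \frac{91}{4}$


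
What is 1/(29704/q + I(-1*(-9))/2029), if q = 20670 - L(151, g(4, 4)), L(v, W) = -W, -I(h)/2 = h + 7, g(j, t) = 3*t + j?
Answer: 20985947/29803732 ≈ 0.70414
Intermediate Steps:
g(j, t) = j + 3*t
I(h) = -14 - 2*h (I(h) = -2*(h + 7) = -2*(7 + h) = -14 - 2*h)
q = 20686 (q = 20670 - (-1)*(4 + 3*4) = 20670 - (-1)*(4 + 12) = 20670 - (-1)*16 = 20670 - 1*(-16) = 20670 + 16 = 20686)
1/(29704/q + I(-1*(-9))/2029) = 1/(29704/20686 + (-14 - (-2)*(-9))/2029) = 1/(29704*(1/20686) + (-14 - 2*9)*(1/2029)) = 1/(14852/10343 + (-14 - 18)*(1/2029)) = 1/(14852/10343 - 32*1/2029) = 1/(14852/10343 - 32/2029) = 1/(29803732/20985947) = 20985947/29803732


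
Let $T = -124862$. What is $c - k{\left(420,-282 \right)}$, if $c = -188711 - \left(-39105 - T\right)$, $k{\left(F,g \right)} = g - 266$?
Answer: $-273920$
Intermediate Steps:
$k{\left(F,g \right)} = -266 + g$
$c = -274468$ ($c = -188711 - \left(-39105 - -124862\right) = -188711 - \left(-39105 + 124862\right) = -188711 - 85757 = -274468$)
$c - k{\left(420,-282 \right)} = -274468 - \left(-266 - 282\right) = -274468 - -548 = -274468 + 548 = -273920$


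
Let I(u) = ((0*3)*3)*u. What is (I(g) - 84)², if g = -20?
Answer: 7056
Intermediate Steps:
I(u) = 0 (I(u) = (0*3)*u = 0*u = 0)
(I(g) - 84)² = (0 - 84)² = (-84)² = 7056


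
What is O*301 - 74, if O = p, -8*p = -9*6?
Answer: 7831/4 ≈ 1957.8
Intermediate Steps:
p = 27/4 (p = -(-3)*3*6/8 = -(-3)*18/8 = -⅛*(-54) = 27/4 ≈ 6.7500)
O = 27/4 ≈ 6.7500
O*301 - 74 = (27/4)*301 - 74 = 8127/4 - 74 = 7831/4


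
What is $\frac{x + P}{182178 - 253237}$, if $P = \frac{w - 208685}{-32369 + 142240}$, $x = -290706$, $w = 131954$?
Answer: $\frac{31940235657}{7807323389} \approx 4.0911$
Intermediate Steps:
$P = - \frac{76731}{109871}$ ($P = \frac{131954 - 208685}{-32369 + 142240} = - \frac{76731}{109871} \approx -0.69837$)
$\frac{x + P}{182178 - 253237} = \frac{-290706 - \frac{76731}{109871}}{182178 - 253237} = - \frac{31940235657}{109871 \left(-71059\right)} = \left(- \frac{31940235657}{109871}\right) \left(- \frac{1}{71059}\right) = \frac{31940235657}{7807323389}$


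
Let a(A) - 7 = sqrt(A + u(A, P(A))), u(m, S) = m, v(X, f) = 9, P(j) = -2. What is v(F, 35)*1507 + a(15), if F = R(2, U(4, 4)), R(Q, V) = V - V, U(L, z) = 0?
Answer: 13570 + sqrt(30) ≈ 13575.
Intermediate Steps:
R(Q, V) = 0
F = 0
a(A) = 7 + sqrt(2)*sqrt(A) (a(A) = 7 + sqrt(A + A) = 7 + sqrt(2*A) = 7 + sqrt(2)*sqrt(A))
v(F, 35)*1507 + a(15) = 9*1507 + (7 + sqrt(2)*sqrt(15)) = 13563 + (7 + sqrt(30)) = 13570 + sqrt(30)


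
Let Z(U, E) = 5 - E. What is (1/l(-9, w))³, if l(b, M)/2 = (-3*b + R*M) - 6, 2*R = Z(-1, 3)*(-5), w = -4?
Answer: 1/551368 ≈ 1.8137e-6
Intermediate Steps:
R = -5 (R = ((5 - 1*3)*(-5))/2 = ((5 - 3)*(-5))/2 = (2*(-5))/2 = (½)*(-10) = -5)
l(b, M) = -12 - 10*M - 6*b (l(b, M) = 2*((-3*b - 5*M) - 6) = 2*((-5*M - 3*b) - 6) = 2*(-6 - 5*M - 3*b) = -12 - 10*M - 6*b)
(1/l(-9, w))³ = (1/(-12 - 10*(-4) - 6*(-9)))³ = (1/(-12 + 40 + 54))³ = (1/82)³ = 1/551368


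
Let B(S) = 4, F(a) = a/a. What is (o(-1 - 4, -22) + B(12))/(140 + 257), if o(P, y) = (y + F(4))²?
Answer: 445/397 ≈ 1.1209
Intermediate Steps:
F(a) = 1
o(P, y) = (1 + y)² (o(P, y) = (y + 1)² = (1 + y)²)
(o(-1 - 4, -22) + B(12))/(140 + 257) = ((1 - 22)² + 4)/(140 + 257) = ((-21)² + 4)/397 = (441 + 4)*(1/397) = 445*(1/397) = 445/397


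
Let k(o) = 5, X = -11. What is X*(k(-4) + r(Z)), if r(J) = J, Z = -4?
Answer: -11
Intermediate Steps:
X*(k(-4) + r(Z)) = -11*(5 - 4) = -11*1 = -11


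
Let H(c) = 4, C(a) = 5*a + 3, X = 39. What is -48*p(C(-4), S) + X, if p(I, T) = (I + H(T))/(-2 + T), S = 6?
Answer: 195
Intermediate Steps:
C(a) = 3 + 5*a
p(I, T) = (4 + I)/(-2 + T) (p(I, T) = (I + 4)/(-2 + T) = (4 + I)/(-2 + T))
-48*p(C(-4), S) + X = -48*(4 + (3 + 5*(-4)))/(-2 + 6) + 39 = -48*(4 + (3 - 20))/4 + 39 = -12*(4 - 17) + 39 = -12*(-13) + 39 = -48*(-13/4) + 39 = 156 + 39 = 195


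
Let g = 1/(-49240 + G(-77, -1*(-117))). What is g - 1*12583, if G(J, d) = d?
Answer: -618114710/49123 ≈ -12583.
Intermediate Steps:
g = -1/49123 (g = 1/(-49240 - 1*(-117)) = 1/(-49240 + 117) = 1/(-49123) = -1/49123 ≈ -2.0357e-5)
g - 1*12583 = -1/49123 - 1*12583 = -1/49123 - 12583 = -618114710/49123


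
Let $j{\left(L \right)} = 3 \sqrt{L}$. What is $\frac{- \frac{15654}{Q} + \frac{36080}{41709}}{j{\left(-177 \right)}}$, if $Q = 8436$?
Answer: $\frac{58090301 i \sqrt{177}}{31139355474} \approx 0.024819 i$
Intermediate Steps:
$\frac{- \frac{15654}{Q} + \frac{36080}{41709}}{j{\left(-177 \right)}} = \frac{- \frac{15654}{8436} + \frac{36080}{41709}}{3 \sqrt{-177}} = \frac{\left(-15654\right) \frac{1}{8436} + 36080 \cdot \frac{1}{41709}}{3 i \sqrt{177}} = \frac{- \frac{2609}{1406} + \frac{36080}{41709}}{3 i \sqrt{177}} = - \frac{58090301 \left(- \frac{i \sqrt{177}}{531}\right)}{58642854} = \frac{58090301 i \sqrt{177}}{31139355474}$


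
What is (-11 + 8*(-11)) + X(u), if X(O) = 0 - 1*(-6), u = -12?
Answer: -93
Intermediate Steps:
X(O) = 6 (X(O) = 0 + 6 = 6)
(-11 + 8*(-11)) + X(u) = (-11 + 8*(-11)) + 6 = (-11 - 88) + 6 = -99 + 6 = -93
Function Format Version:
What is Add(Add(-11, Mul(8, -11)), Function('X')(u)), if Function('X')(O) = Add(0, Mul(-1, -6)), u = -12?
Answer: -93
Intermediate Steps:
Function('X')(O) = 6 (Function('X')(O) = Add(0, 6) = 6)
Add(Add(-11, Mul(8, -11)), Function('X')(u)) = Add(Add(-11, Mul(8, -11)), 6) = Add(Add(-11, -88), 6) = Add(-99, 6) = -93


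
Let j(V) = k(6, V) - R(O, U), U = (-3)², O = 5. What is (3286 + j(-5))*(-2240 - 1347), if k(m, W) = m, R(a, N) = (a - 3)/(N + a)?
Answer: -82655241/7 ≈ -1.1808e+7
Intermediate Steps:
U = 9
R(a, N) = (-3 + a)/(N + a)
j(V) = 41/7 (j(V) = 6 - (-3 + 5)/(9 + 5) = 6 - 2/14 = 6 - 1*⅐ = 6 - ⅐ = 41/7)
(3286 + j(-5))*(-2240 - 1347) = (3286 + 41/7)*(-2240 - 1347) = (23043/7)*(-3587) = -82655241/7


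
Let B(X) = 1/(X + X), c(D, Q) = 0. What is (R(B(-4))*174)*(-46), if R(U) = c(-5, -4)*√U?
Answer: 0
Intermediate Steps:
B(X) = 1/(2*X)
R(U) = 0 (R(U) = 0*√U = 0)
(R(B(-4))*174)*(-46) = (0*174)*(-46) = 0*(-46) = 0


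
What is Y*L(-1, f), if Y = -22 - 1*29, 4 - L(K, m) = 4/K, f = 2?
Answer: -408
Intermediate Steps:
L(K, m) = 4 - 4/K
Y = -51 (Y = -22 - 29 = -51)
Y*L(-1, f) = -51*(4 - 4/(-1)) = -51*(4 - 4*(-1)) = -51*(4 + 4) = -51*8 = -408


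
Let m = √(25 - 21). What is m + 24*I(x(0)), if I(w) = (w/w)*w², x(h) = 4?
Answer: 386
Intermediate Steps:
I(w) = w² (I(w) = 1*w² = w²)
m = 2 (m = √4 = 2)
m + 24*I(x(0)) = 2 + 24*4² = 2 + 24*16 = 2 + 384 = 386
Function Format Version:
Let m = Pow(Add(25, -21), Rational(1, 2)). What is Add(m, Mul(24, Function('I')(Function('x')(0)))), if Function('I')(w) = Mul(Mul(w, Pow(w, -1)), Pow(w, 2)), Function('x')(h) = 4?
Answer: 386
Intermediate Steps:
Function('I')(w) = Pow(w, 2) (Function('I')(w) = Mul(1, Pow(w, 2)) = Pow(w, 2))
m = 2 (m = Pow(4, Rational(1, 2)) = 2)
Add(m, Mul(24, Function('I')(Function('x')(0)))) = Add(2, Mul(24, Pow(4, 2))) = Add(2, Mul(24, 16)) = Add(2, 384) = 386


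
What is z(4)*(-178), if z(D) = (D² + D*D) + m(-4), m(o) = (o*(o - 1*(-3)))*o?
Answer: -2848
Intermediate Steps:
m(o) = o²*(3 + o) (m(o) = (o*(o + 3))*o = (o*(3 + o))*o = o²*(3 + o))
z(D) = -16 + 2*D² (z(D) = (D² + D*D) + (-4)²*(3 - 4) = (D² + D²) + 16*(-1) = 2*D² - 16 = -16 + 2*D²)
z(4)*(-178) = (-16 + 2*4²)*(-178) = (-16 + 2*16)*(-178) = (-16 + 32)*(-178) = 16*(-178) = -2848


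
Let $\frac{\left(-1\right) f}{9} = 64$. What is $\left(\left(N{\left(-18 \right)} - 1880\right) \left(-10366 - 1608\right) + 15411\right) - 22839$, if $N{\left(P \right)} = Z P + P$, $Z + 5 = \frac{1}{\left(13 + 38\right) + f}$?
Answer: $\frac{3787201856}{175} \approx 2.1641 \cdot 10^{7}$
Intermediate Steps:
$f = -576$ ($f = \left(-9\right) 64 = -576$)
$Z = - \frac{2626}{525}$ ($Z = -5 + \frac{1}{\left(13 + 38\right) - 576} = -5 + \frac{1}{51 - 576} = -5 + \frac{1}{-525} = -5 - \frac{1}{525} = - \frac{2626}{525} \approx -5.0019$)
$N{\left(P \right)} = - \frac{2101 P}{525}$ ($N{\left(P \right)} = - \frac{2626 P}{525} + P = - \frac{2101 P}{525}$)
$\left(\left(N{\left(-18 \right)} - 1880\right) \left(-10366 - 1608\right) + 15411\right) - 22839 = \left(\left(\left(- \frac{2101}{525}\right) \left(-18\right) - 1880\right) \left(-10366 - 1608\right) + 15411\right) - 22839 = \left(\left(\frac{12606}{175} - 1880\right) \left(-11974\right) + 15411\right) - 22839 = \left(\left(- \frac{316394}{175}\right) \left(-11974\right) + 15411\right) - 22839 = \left(\frac{3788501756}{175} + 15411\right) - 22839 = \frac{3791198681}{175} - 22839 = \frac{3787201856}{175}$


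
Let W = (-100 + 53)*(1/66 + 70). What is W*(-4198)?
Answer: 455875513/33 ≈ 1.3814e+7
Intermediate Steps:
W = -217187/66 (W = -47*(1/66 + 70) = -47*4621/66 = -217187/66 ≈ -3290.7)
W*(-4198) = -217187/66*(-4198) = 455875513/33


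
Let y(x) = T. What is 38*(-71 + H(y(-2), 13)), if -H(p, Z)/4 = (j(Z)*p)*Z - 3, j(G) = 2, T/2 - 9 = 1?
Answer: -81282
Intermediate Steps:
T = 20 (T = 18 + 2*1 = 18 + 2 = 20)
y(x) = 20
H(p, Z) = 12 - 8*Z*p (H(p, Z) = -4*((2*p)*Z - 3) = -4*(2*Z*p - 3) = -4*(-3 + 2*Z*p) = 12 - 8*Z*p)
38*(-71 + H(y(-2), 13)) = 38*(-71 + (12 - 8*13*20)) = 38*(-71 + (12 - 2080)) = 38*(-71 - 2068) = 38*(-2139) = -81282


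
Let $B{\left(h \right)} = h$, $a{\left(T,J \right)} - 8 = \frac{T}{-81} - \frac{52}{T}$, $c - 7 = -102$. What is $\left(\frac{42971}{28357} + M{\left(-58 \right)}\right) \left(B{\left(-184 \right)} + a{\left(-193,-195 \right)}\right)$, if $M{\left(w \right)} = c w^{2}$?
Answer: $\frac{8186105903324761}{147768327} \approx 5.5398 \cdot 10^{7}$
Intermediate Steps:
$c = -95$ ($c = 7 - 102 = -95$)
$a{\left(T,J \right)} = 8 - \frac{52}{T} - \frac{T}{81}$ ($a{\left(T,J \right)} = 8 + \left(\frac{T}{-81} - \frac{52}{T}\right) = 8 + \left(T \left(- \frac{1}{81}\right) - \frac{52}{T}\right) = 8 - \left(\frac{52}{T} + \frac{T}{81}\right) = 8 - \frac{52}{T} - \frac{T}{81}$)
$M{\left(w \right)} = - 95 w^{2}$
$\left(\frac{42971}{28357} + M{\left(-58 \right)}\right) \left(B{\left(-184 \right)} + a{\left(-193,-195 \right)}\right) = \left(\frac{42971}{28357} - 95 \left(-58\right)^{2}\right) \left(-184 - \left(- \frac{841}{81} - \frac{52}{193}\right)\right) = \left(42971 \cdot \frac{1}{28357} - 319580\right) \left(-184 + \left(8 - - \frac{52}{193} + \frac{193}{81}\right)\right) = \left(\frac{42971}{28357} - 319580\right) \left(-184 + \left(8 + \frac{52}{193} + \frac{193}{81}\right)\right) = - \frac{9062287089 \left(-184 + \frac{166525}{15633}\right)}{28357} = \left(- \frac{9062287089}{28357}\right) \left(- \frac{2709947}{15633}\right) = \frac{8186105903324761}{147768327}$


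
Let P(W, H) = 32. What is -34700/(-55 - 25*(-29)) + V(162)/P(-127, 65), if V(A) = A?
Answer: -50093/1072 ≈ -46.729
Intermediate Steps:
-34700/(-55 - 25*(-29)) + V(162)/P(-127, 65) = -34700/(-55 - 25*(-29)) + 162/32 = -34700/(-55 + 725) + 162*(1/32) = -34700/670 + 81/16 = -34700*1/670 + 81/16 = -3470/67 + 81/16 = -50093/1072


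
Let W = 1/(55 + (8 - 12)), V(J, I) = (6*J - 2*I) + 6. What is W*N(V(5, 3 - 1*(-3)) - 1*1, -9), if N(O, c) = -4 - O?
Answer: -9/17 ≈ -0.52941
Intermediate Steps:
V(J, I) = 6 - 2*I + 6*J (V(J, I) = (-2*I + 6*J) + 6 = 6 - 2*I + 6*J)
W = 1/51 (W = 1/(55 - 4) = 1/51 ≈ 0.019608)
W*N(V(5, 3 - 1*(-3)) - 1*1, -9) = (-4 - ((6 - 2*(3 - 1*(-3)) + 6*5) - 1*1))/51 = (-4 - ((6 - 2*(3 + 3) + 30) - 1))/51 = (-4 - ((6 - 2*6 + 30) - 1))/51 = (-4 - ((6 - 12 + 30) - 1))/51 = (-4 - (24 - 1))/51 = (-4 - 1*23)/51 = (-4 - 23)/51 = (1/51)*(-27) = -9/17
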